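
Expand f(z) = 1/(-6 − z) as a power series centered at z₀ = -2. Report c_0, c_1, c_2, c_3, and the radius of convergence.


Let w = z − z₀, so z = z₀ + w.
Then -6 − z = -6 − (z₀ + w) = (-6 − z₀) − w = -4 − w.
f(z) = 1/(-4 − w) = (1/(-4)) · 1/(1 − w/(-4)) = Σ_{n≥0} w^n / (-4)^(n+1).
So c_n = 1/(-4)^(n+1):
  c_0 = 1/(-4)^1 = -1/4.
  c_1 = 1/(-4)^2 = 1/16.
  c_2 = 1/(-4)^3 = -1/64.
  c_3 = 1/(-4)^4 = 1/256.
The series is valid for |w/d| < 1, i.e. |z − z₀| < |d|.
Radius of convergence: R = |-6 − z₀| = |-4| = 4 (distance from z₀ to the singularity z = -6).

c_0 = -1/4, c_1 = 1/16, c_2 = -1/64, c_3 = 1/256; R = 4.


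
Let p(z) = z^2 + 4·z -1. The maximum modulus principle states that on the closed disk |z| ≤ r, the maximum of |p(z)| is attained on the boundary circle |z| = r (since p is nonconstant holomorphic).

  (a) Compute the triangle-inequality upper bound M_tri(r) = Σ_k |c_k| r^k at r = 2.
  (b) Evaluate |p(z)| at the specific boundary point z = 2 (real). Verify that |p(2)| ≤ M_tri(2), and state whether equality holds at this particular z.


Coefficients: c_0 = -1, c_1 = 4, c_2 = 1. Radius r = 2.
Part (a). Triangle bound: M_tri(r) = Σ_k |c_k| r^k
  = |-1|·2^0 + |4|·2^1 + |1|·2^2
  = 1 + 8 + 4 = 13.
This bounds M(r) := max_{|z|=r} |p(z)| from above; equality holds iff all terms c_k z^k can be made to align in phase at a single z on |z|=r.
Part (b). At z = 2 (real, on the circle |z| = r):
  p(2) = (-1)·2^0 + (4)·2^1 + (1)·2^2 = 11.
  |p(2)| = 11.
Check: |p(2)| = 11 ≤ 13 = M_tri(2). ✓ Equality does not hold at z = 2 (the coefficients have mixed signs, so the terms do not all align in phase there).

M_tri(2) = 13; |p(2)| = 11; equality at z=2: no.


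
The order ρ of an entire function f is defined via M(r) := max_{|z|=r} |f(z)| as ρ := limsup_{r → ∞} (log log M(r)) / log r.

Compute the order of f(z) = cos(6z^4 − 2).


Write cos(w) = (e^{iw} ± e^{−iw})/(2 or 2i), so |cos(w)| ≤ e^{|w|}. With w = 6z^4 − 2, |w| ≤ 6r^4 + 2 on |z|=r, giving M(r) ≤ e^{6r^4 + 2} and ρ ≤ 4. For the lower bound, choose z on |z|=r with 6z^4 purely imaginary of modulus 6r^4; then |cos(6z^4 − 2)| grows like e^{6r^4}/2, so ρ ≥ 4. Hence ρ = 4.
Therefore ρ = 4.

Order ρ = 4.


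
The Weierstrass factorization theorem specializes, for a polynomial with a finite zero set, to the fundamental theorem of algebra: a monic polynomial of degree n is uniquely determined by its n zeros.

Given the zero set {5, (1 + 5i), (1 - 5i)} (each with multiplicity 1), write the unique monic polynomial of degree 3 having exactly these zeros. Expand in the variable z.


The polynomial is p(z) = ∏_{α ∈ S} (z − α), where S = {5, (1 + 5i), (1 - 5i)}.
Expanding the product yields: p(z) = z^3 -7·z^2 + 36·z -130.
Note conjugate pairs combine to real quadratics: (z − (1+5i))(z − (1−5i)) = z² − 2z + 26.
The resulting polynomial has degree 3 and real coefficients as required.

p(z) = z^3 -7·z^2 + 36·z -130.


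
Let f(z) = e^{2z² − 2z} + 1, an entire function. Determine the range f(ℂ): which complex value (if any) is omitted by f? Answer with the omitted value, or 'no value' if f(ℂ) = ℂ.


Little Picard bounds the complement of f(ℂ) to at most one point.
The exponent g(z) = 2z² − 2z is a nonconstant polynomial, hence surjective onto ℂ. So e^{g(z)} takes every value in {e^w : w ∈ ℂ} = ℂ ∖ {0}. Adding 1 shifts the range to ℂ ∖ {1}. f omits exactly 1.

Omitted value: 1.


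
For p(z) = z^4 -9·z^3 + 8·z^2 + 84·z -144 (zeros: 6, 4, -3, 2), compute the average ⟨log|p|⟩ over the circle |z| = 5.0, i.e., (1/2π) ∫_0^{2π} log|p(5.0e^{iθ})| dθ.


Zeros: -3, 2, 4, 6; r = 5.0.
Inside |z| < r: -3, 2, 4. Outside (|z| ≥ r): 6.
p(0) = -144, so log|p(0)| = log(144) = 4.9698.
Apply Jensen: I(r) = log|p(0)| + Σ_k log(r/|z_k|), summed over zeros inside |z| < r.
  log(r/|z_k|) for z_k = 4: log(5.0/4) = 0.2231
  log(r/|z_k|) for z_k = -3: log(5.0/3) = 0.5108
  log(r/|z_k|) for z_k = 2: log(5.0/2) = 0.9163
  Outside zeros (6) contribute nothing to the Jensen sum.
Sum over inside zeros: 1.6503.
I(r) = log|p(0)| + (inside sum) = 4.9698 + 1.6503 = 6.6201.
Note: since some zeros are outside |z| ≤ r, the simplified n·log(r) form does NOT apply — only the inside zeros contribute.

I(r) ≈ 6.6201.


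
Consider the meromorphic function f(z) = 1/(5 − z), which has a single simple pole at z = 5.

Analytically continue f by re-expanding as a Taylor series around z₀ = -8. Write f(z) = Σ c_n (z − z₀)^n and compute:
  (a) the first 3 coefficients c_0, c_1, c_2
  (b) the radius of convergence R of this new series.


Let w = z − z₀, so z = z₀ + w.
Then 5 − z = 5 − (z₀ + w) = (5 − z₀) − w = 13 − w.
f(z) = 1/(13 − w) = (1/(13)) · 1/(1 − w/(13)) = Σ_{n≥0} w^n / (13)^(n+1).
So c_n = 1/(13)^(n+1):
  c_0 = 1/(13)^1 = 1/13.
  c_1 = 1/(13)^2 = 1/169.
  c_2 = 1/(13)^3 = 1/2197.
The series is valid for |w/d| < 1, i.e. |z − z₀| < |d|.
Radius of convergence: R = |5 − z₀| = |13| = 13 (distance from z₀ to the singularity z = 5).

c_0 = 1/13, c_1 = 1/169, c_2 = 1/2197; R = 13.


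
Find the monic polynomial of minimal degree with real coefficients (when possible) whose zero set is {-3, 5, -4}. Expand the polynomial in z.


The polynomial is p(z) = ∏_{α ∈ S} (z − α), where S = {-3, 5, -4}.
Expanding the product yields: p(z) = z^3 + 2·z^2 -23·z -60.
The resulting polynomial has degree 3 and real coefficients as required.

p(z) = z^3 + 2·z^2 -23·z -60.


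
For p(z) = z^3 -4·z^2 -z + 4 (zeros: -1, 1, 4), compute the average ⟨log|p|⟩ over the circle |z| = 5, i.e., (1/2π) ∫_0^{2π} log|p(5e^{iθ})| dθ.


Zeros: -1, 1, 4; r = 5.
Inside |z| < r: -1, 1, 4. Outside (|z| ≥ r): ∅.
p(0) = 4, so log|p(0)| = log(4) = 1.3863.
Apply Jensen: I(r) = log|p(0)| + Σ_k log(r/|z_k|), summed over zeros inside |z| < r.
  log(r/|z_k|) for z_k = -1: log(5/1) = 1.6094
  log(r/|z_k|) for z_k = 1: log(5/1) = 1.6094
  log(r/|z_k|) for z_k = 4: log(5/4) = 0.2231
Sum over inside zeros: 3.4420.
I(r) = log|p(0)| + (inside sum) = 1.3863 + 3.4420 = 4.8283.
Closed form (all zeros inside, monic): I(r) = n·log(r) = 3·log(5) = 4.8283. ✓

I(r) ≈ 4.8283.


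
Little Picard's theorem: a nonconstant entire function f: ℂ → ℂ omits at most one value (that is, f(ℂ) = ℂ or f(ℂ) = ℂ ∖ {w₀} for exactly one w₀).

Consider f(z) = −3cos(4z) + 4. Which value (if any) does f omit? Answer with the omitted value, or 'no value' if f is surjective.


Little Picard bounds the complement of f(ℂ) to at most one point.
cos is entire and surjective onto ℂ: for every w ∈ ℂ, cos(ζ) = w has a solution ζ ∈ ℂ (e.g., via the complex inverse arccos). With ζ = 4z this gives z = ζ/(4). Then -3·cos(4z) takes every value in -3·ℂ = ℂ, and adding 4 is a bijection of ℂ. So f is surjective and omits no value. (Note: only on the real line is cos bounded by [−1, 1].)

Omitted value: no value.


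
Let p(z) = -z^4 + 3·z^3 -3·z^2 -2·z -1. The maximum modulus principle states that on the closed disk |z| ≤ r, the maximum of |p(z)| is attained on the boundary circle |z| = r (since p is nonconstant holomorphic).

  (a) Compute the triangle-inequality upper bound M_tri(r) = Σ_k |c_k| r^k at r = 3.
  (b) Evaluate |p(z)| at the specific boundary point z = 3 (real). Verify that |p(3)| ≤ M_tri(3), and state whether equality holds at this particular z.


Coefficients: c_0 = -1, c_1 = -2, c_2 = -3, c_3 = 3, c_4 = -1. Radius r = 3.
Part (a). Triangle bound: M_tri(r) = Σ_k |c_k| r^k
  = |-1|·3^0 + |-2|·3^1 + |-3|·3^2 + |3|·3^3 + |-1|·3^4
  = 1 + 6 + 27 + 81 + 81 = 196.
This bounds M(r) := max_{|z|=r} |p(z)| from above; equality holds iff all terms c_k z^k can be made to align in phase at a single z on |z|=r.
Part (b). At z = 3 (real, on the circle |z| = r):
  p(3) = (-1)·3^0 + (-2)·3^1 + (-3)·3^2 + (3)·3^3 + (-1)·3^4 = -34.
  |p(3)| = 34.
Check: |p(3)| = 34 ≤ 196 = M_tri(3). ✓ Equality does not hold at z = 3 (the coefficients have mixed signs, so the terms do not all align in phase there).

M_tri(3) = 196; |p(3)| = 34; equality at z=3: no.


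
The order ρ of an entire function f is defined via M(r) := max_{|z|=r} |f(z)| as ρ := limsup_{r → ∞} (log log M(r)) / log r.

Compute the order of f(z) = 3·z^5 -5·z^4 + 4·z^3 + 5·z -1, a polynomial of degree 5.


|f(z)| ≤ Σ|c_k|·r^k = O(r^5) as r → ∞. Polynomial growth is O(e^{r^ε}) for every ε > 0 (since r^5/e^{r^ε} → 0), so ρ ≤ ε for all ε > 0, i.e. ρ = 0. Every nonconstant polynomial has order 0.
Therefore ρ = 0.

Order ρ = 0.


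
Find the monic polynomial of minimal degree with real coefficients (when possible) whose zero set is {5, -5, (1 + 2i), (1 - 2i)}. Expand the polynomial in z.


The polynomial is p(z) = ∏_{α ∈ S} (z − α), where S = {5, -5, (1 + 2i), (1 - 2i)}.
Expanding the product yields: p(z) = z^4 -2·z^3 -20·z^2 + 50·z -125.
Note conjugate pairs combine to real quadratics: (z − (1+2i))(z − (1−2i)) = z² − 2z + 5.
The resulting polynomial has degree 4 and real coefficients as required.

p(z) = z^4 -2·z^3 -20·z^2 + 50·z -125.


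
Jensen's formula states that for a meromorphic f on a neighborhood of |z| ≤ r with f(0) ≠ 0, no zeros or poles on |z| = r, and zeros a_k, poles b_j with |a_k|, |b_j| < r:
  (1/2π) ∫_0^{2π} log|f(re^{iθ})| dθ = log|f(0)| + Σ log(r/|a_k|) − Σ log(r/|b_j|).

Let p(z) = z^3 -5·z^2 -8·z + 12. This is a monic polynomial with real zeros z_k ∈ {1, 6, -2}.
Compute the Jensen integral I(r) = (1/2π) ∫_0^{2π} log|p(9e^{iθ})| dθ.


Zeros: -2, 1, 6; r = 9.
Inside |z| < r: -2, 1, 6. Outside (|z| ≥ r): ∅.
p(0) = 12, so log|p(0)| = log(12) = 2.4849.
Apply Jensen: I(r) = log|p(0)| + Σ_k log(r/|z_k|), summed over zeros inside |z| < r.
  log(r/|z_k|) for z_k = 1: log(9/1) = 2.1972
  log(r/|z_k|) for z_k = 6: log(9/6) = 0.4055
  log(r/|z_k|) for z_k = -2: log(9/2) = 1.5041
Sum over inside zeros: 4.1068.
I(r) = log|p(0)| + (inside sum) = 2.4849 + 4.1068 = 6.5917.
Closed form (all zeros inside, monic): I(r) = n·log(r) = 3·log(9) = 6.5917. ✓

I(r) ≈ 6.5917.


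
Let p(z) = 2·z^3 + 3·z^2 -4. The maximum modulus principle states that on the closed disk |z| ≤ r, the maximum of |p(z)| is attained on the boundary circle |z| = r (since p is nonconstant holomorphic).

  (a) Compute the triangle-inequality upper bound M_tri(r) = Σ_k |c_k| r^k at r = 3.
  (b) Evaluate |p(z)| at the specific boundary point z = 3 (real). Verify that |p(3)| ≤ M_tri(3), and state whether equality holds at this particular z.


Coefficients: c_0 = -4, c_1 = 0, c_2 = 3, c_3 = 2. Radius r = 3.
Part (a). Triangle bound: M_tri(r) = Σ_k |c_k| r^k
  = |-4|·3^0 + |0|·3^1 + |3|·3^2 + |2|·3^3
  = 4 + 0 + 27 + 54 = 85.
This bounds M(r) := max_{|z|=r} |p(z)| from above; equality holds iff all terms c_k z^k can be made to align in phase at a single z on |z|=r.
Part (b). At z = 3 (real, on the circle |z| = r):
  p(3) = (-4)·3^0 + (0)·3^1 + (3)·3^2 + (2)·3^3 = 77.
  |p(3)| = 77.
Check: |p(3)| = 77 ≤ 85 = M_tri(3). ✓ Equality does not hold at z = 3 (the coefficients have mixed signs, so the terms do not all align in phase there).

M_tri(3) = 85; |p(3)| = 77; equality at z=3: no.


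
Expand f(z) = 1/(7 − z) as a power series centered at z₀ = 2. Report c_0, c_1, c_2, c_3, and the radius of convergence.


Let w = z − z₀, so z = z₀ + w.
Then 7 − z = 7 − (z₀ + w) = (7 − z₀) − w = 5 − w.
f(z) = 1/(5 − w) = (1/(5)) · 1/(1 − w/(5)) = Σ_{n≥0} w^n / (5)^(n+1).
So c_n = 1/(5)^(n+1):
  c_0 = 1/(5)^1 = 1/5.
  c_1 = 1/(5)^2 = 1/25.
  c_2 = 1/(5)^3 = 1/125.
  c_3 = 1/(5)^4 = 1/625.
The series is valid for |w/d| < 1, i.e. |z − z₀| < |d|.
Radius of convergence: R = |7 − z₀| = |5| = 5 (distance from z₀ to the singularity z = 7).

c_0 = 1/5, c_1 = 1/25, c_2 = 1/125, c_3 = 1/625; R = 5.


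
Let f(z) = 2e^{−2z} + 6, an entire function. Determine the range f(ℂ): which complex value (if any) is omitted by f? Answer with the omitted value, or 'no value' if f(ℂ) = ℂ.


Little Picard bounds the complement of f(ℂ) to at most one point.
e^{−2z} is never zero on ℂ, so 2·e^{−2z} takes every value in ℂ ∖ {0}. Adding 6 shifts the range to ℂ ∖ {6}. Thus f omits exactly the value 6.

Omitted value: 6.


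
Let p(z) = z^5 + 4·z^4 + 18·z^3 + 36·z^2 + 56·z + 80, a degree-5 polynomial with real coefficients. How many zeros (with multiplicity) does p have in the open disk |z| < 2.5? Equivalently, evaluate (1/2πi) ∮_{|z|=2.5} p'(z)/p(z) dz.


The zeros of p are: (0 + 2i), (0 - 2i), (-1 + 3i), (-1 - 3i), -2.
Their magnitudes are: 2, 2, 3.162, 3.162, 2.
Zeros with |z| < R = 2.5: (0 + 2i), (0 - 2i), -2.
Count = 3.
By the argument principle, (1/2πi) ∮_{|z|=R} p'(z)/p(z) dz equals exactly this count.

Number of zeros inside |z| < 2.5: 3.


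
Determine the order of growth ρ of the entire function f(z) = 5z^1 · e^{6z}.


M(r) = max_{|z|=r} |5|·|z|^1·|e^{6z}| = 5·r^1 · e^{6r^1} (the factors attain their maxima compatibly on |z|=r). Then log M(r) = log 5 + 1·log r + 6r^1, dominated by the last term, so log log M(r) ~ 1·log r. The polynomial factor 5z^1 contributes only a log r term and does not affect the order. ρ = 1.
Therefore ρ = 1.

Order ρ = 1.


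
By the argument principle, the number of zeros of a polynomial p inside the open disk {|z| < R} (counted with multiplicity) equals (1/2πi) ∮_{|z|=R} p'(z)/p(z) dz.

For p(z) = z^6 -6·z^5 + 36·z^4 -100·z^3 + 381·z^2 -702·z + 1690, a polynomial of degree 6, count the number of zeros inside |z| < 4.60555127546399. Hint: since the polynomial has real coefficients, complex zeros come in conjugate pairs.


The zeros of p are: (-1 + 3i), (-1 - 3i), (2 + 3i), (2 - 3i), (2 + 3i), (2 - 3i).
Their magnitudes are: 3.162, 3.162, 3.606, 3.606, 3.606, 3.606.
Zeros with |z| < R = 4.60555127546399: (-1 + 3i), (-1 - 3i), (2 + 3i), (2 - 3i), (2 + 3i), (2 - 3i).
Count = 6.
By the argument principle, (1/2πi) ∮_{|z|=R} p'(z)/p(z) dz equals exactly this count.

Number of zeros inside |z| < 4.60555127546399: 6.


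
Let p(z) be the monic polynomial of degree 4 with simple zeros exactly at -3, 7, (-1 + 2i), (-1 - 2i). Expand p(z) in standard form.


The polynomial is p(z) = ∏_{α ∈ S} (z − α), where S = {-3, 7, (-1 + 2i), (-1 - 2i)}.
Expanding the product yields: p(z) = z^4 -2·z^3 -24·z^2 -62·z -105.
Note conjugate pairs combine to real quadratics: (z − (-1+2i))(z − (-1−2i)) = z² + 2z + 5.
The resulting polynomial has degree 4 and real coefficients as required.

p(z) = z^4 -2·z^3 -24·z^2 -62·z -105.


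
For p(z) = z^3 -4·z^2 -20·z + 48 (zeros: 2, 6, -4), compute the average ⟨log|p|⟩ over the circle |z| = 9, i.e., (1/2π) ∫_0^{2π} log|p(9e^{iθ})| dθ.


Zeros: -4, 2, 6; r = 9.
Inside |z| < r: -4, 2, 6. Outside (|z| ≥ r): ∅.
p(0) = 48, so log|p(0)| = log(48) = 3.8712.
Apply Jensen: I(r) = log|p(0)| + Σ_k log(r/|z_k|), summed over zeros inside |z| < r.
  log(r/|z_k|) for z_k = 2: log(9/2) = 1.5041
  log(r/|z_k|) for z_k = 6: log(9/6) = 0.4055
  log(r/|z_k|) for z_k = -4: log(9/4) = 0.8109
Sum over inside zeros: 2.7205.
I(r) = log|p(0)| + (inside sum) = 3.8712 + 2.7205 = 6.5917.
Closed form (all zeros inside, monic): I(r) = n·log(r) = 3·log(9) = 6.5917. ✓

I(r) ≈ 6.5917.


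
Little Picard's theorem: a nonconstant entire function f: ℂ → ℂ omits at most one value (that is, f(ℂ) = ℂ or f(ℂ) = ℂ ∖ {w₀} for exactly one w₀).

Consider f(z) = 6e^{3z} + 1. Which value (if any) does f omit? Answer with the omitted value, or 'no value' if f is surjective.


Little Picard bounds the complement of f(ℂ) to at most one point.
e^{3z} is never zero on ℂ, so 6·e^{3z} takes every value in ℂ ∖ {0}. Adding 1 shifts the range to ℂ ∖ {1}. Thus f omits exactly the value 1.

Omitted value: 1.


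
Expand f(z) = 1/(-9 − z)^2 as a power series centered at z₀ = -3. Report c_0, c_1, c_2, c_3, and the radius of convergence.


Let w = z − z₀, so z = z₀ + w.
Then -9 − z = -9 − (z₀ + w) = (-9 − z₀) − w = -6 − w.
f(z) = 1/(-6 − w)^2 = (1/(-6)^2) · (1 − w/(-6))^{−2}.
By the binomial series (1−u)^{−2} = Σ_{n≥0} C(n+1, 1) u^n for |u|<1, with u = w/(-6):
  c_n = C(n+1, 1) / (-6)^(n+2).
  c_0 = 1/(-6)^2 = 1/36.
  c_1 = 2/(-6)^3 = -1/108.
  c_2 = 3/(-6)^4 = 1/432.
  c_3 = 4/(-6)^5 = -1/1944.
The series is valid for |w/d| < 1, i.e. |z − z₀| < |d|.
Radius of convergence: R = |-9 − z₀| = |-6| = 6 (distance from z₀ to the singularity z = -9).

c_0 = 1/36, c_1 = -1/108, c_2 = 1/432, c_3 = -1/1944; R = 6.


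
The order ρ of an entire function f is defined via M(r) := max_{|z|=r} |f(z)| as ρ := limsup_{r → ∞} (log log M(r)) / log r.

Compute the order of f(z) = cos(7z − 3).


cos(w) is a linear combination of e^{iw} and e^{−iw} (or e^w, e^{−w} in the hyperbolic case), so |cos(w)| ≤ e^{|w|}. With w = 7z − 3, |w| ≤ 7|z| + 3 = 7r + 3 on |z| = r, giving M(r) ≤ e^{7r + 3}, so ρ ≤ 1. On a suitable ray (z = it for sin/cos; z = t for sinh/cosh, t real → ∞), |cos(7z − 3)| grows like e^{7|t|}/2, so ρ ≥ 1. Hence ρ = 1.
Therefore ρ = 1.

Order ρ = 1.


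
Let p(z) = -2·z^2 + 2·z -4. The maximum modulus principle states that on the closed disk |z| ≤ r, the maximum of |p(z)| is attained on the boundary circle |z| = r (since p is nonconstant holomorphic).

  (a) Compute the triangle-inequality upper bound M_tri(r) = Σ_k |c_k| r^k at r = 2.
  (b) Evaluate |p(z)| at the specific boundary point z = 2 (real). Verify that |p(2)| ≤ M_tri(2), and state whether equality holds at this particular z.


Coefficients: c_0 = -4, c_1 = 2, c_2 = -2. Radius r = 2.
Part (a). Triangle bound: M_tri(r) = Σ_k |c_k| r^k
  = |-4|·2^0 + |2|·2^1 + |-2|·2^2
  = 4 + 4 + 8 = 16.
This bounds M(r) := max_{|z|=r} |p(z)| from above; equality holds iff all terms c_k z^k can be made to align in phase at a single z on |z|=r.
Part (b). At z = 2 (real, on the circle |z| = r):
  p(2) = (-4)·2^0 + (2)·2^1 + (-2)·2^2 = -8.
  |p(2)| = 8.
Check: |p(2)| = 8 ≤ 16 = M_tri(2). ✓ Equality does not hold at z = 2 (the coefficients have mixed signs, so the terms do not all align in phase there).

M_tri(2) = 16; |p(2)| = 8; equality at z=2: no.


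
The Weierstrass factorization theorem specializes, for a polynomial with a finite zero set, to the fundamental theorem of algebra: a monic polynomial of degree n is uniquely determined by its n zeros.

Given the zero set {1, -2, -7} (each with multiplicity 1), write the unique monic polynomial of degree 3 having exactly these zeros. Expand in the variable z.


The polynomial is p(z) = ∏_{α ∈ S} (z − α), where S = {1, -2, -7}.
Expanding the product yields: p(z) = z^3 + 8·z^2 + 5·z -14.
The resulting polynomial has degree 3 and real coefficients as required.

p(z) = z^3 + 8·z^2 + 5·z -14.


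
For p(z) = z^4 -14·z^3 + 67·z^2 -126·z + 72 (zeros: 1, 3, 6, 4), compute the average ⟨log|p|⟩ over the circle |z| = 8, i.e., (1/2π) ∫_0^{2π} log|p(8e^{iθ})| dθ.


Zeros: 1, 3, 4, 6; r = 8.
Inside |z| < r: 1, 3, 4, 6. Outside (|z| ≥ r): ∅.
p(0) = 72, so log|p(0)| = log(72) = 4.2767.
Apply Jensen: I(r) = log|p(0)| + Σ_k log(r/|z_k|), summed over zeros inside |z| < r.
  log(r/|z_k|) for z_k = 1: log(8/1) = 2.0794
  log(r/|z_k|) for z_k = 3: log(8/3) = 0.9808
  log(r/|z_k|) for z_k = 6: log(8/6) = 0.2877
  log(r/|z_k|) for z_k = 4: log(8/4) = 0.6931
Sum over inside zeros: 4.0411.
I(r) = log|p(0)| + (inside sum) = 4.2767 + 4.0411 = 8.3178.
Closed form (all zeros inside, monic): I(r) = n·log(r) = 4·log(8) = 8.3178. ✓

I(r) ≈ 8.3178.


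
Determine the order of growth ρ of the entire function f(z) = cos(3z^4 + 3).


Write cos(w) = (e^{iw} ± e^{−iw})/(2 or 2i), so |cos(w)| ≤ e^{|w|}. With w = 3z^4 + 3, |w| ≤ 3r^4 + 3 on |z|=r, giving M(r) ≤ e^{3r^4 + 3} and ρ ≤ 4. For the lower bound, choose z on |z|=r with 3z^4 purely imaginary of modulus 3r^4; then |cos(3z^4 + 3)| grows like e^{3r^4}/2, so ρ ≥ 4. Hence ρ = 4.
Therefore ρ = 4.

Order ρ = 4.


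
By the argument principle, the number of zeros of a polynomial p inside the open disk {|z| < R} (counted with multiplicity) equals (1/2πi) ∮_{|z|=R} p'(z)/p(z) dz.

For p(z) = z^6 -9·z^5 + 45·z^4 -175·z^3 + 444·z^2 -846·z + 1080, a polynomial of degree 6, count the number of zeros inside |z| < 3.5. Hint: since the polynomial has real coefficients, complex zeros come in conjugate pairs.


The zeros of p are: (1 + 3i), (1 - 3i), 3, 4, (0 + 3i), (0 - 3i).
Their magnitudes are: 3.162, 3.162, 3, 4, 3, 3.
Zeros with |z| < R = 3.5: (1 + 3i), (1 - 3i), 3, (0 + 3i), (0 - 3i).
Count = 5.
By the argument principle, (1/2πi) ∮_{|z|=R} p'(z)/p(z) dz equals exactly this count.

Number of zeros inside |z| < 3.5: 5.


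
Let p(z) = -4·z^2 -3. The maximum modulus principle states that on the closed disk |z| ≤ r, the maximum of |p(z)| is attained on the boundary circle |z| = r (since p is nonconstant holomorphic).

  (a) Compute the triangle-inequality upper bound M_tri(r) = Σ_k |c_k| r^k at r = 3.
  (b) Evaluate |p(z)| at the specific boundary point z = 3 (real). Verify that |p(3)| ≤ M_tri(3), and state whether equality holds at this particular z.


Coefficients: c_0 = -3, c_1 = 0, c_2 = -4. Radius r = 3.
Part (a). Triangle bound: M_tri(r) = Σ_k |c_k| r^k
  = |-3|·3^0 + |0|·3^1 + |-4|·3^2
  = 3 + 0 + 36 = 39.
This bounds M(r) := max_{|z|=r} |p(z)| from above; equality holds iff all terms c_k z^k can be made to align in phase at a single z on |z|=r.
Part (b). At z = 3 (real, on the circle |z| = r):
  p(3) = (-3)·3^0 + (0)·3^1 + (-4)·3^2 = -39.
  |p(3)| = 39.
Since all nonzero coefficients share the same sign, |p(3)| = 39 = M_tri(3); the triangle bound is attained at z = 3, so in fact M(r) = 39.

M_tri(3) = 39; |p(3)| = 39; equality at z=3: yes.


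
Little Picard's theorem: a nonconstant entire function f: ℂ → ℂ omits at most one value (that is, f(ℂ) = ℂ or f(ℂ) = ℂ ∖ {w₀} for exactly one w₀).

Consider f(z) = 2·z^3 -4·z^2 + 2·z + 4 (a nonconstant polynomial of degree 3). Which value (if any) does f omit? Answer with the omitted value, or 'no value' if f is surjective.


Little Picard bounds the complement of f(ℂ) to at most one point.
For every w ∈ ℂ, the equation p(z) − w = 0 is a nonconstant polynomial in z and hence has at least one root by the fundamental theorem of algebra. So p is surjective onto ℂ, omitting no value.

Omitted value: no value.


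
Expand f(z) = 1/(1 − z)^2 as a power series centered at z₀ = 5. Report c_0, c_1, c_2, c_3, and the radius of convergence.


Let w = z − z₀, so z = z₀ + w.
Then 1 − z = 1 − (z₀ + w) = (1 − z₀) − w = -4 − w.
f(z) = 1/(-4 − w)^2 = (1/(-4)^2) · (1 − w/(-4))^{−2}.
By the binomial series (1−u)^{−2} = Σ_{n≥0} C(n+1, 1) u^n for |u|<1, with u = w/(-4):
  c_n = C(n+1, 1) / (-4)^(n+2).
  c_0 = 1/(-4)^2 = 1/16.
  c_1 = 2/(-4)^3 = -1/32.
  c_2 = 3/(-4)^4 = 3/256.
  c_3 = 4/(-4)^5 = -1/256.
The series is valid for |w/d| < 1, i.e. |z − z₀| < |d|.
Radius of convergence: R = |1 − z₀| = |-4| = 4 (distance from z₀ to the singularity z = 1).

c_0 = 1/16, c_1 = -1/32, c_2 = 3/256, c_3 = -1/256; R = 4.


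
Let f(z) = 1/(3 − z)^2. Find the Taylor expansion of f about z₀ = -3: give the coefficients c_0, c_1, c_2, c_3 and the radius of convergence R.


Let w = z − z₀, so z = z₀ + w.
Then 3 − z = 3 − (z₀ + w) = (3 − z₀) − w = 6 − w.
f(z) = 1/(6 − w)^2 = (1/(6)^2) · (1 − w/(6))^{−2}.
By the binomial series (1−u)^{−2} = Σ_{n≥0} C(n+1, 1) u^n for |u|<1, with u = w/(6):
  c_n = C(n+1, 1) / (6)^(n+2).
  c_0 = 1/(6)^2 = 1/36.
  c_1 = 2/(6)^3 = 1/108.
  c_2 = 3/(6)^4 = 1/432.
  c_3 = 4/(6)^5 = 1/1944.
The series is valid for |w/d| < 1, i.e. |z − z₀| < |d|.
Radius of convergence: R = |3 − z₀| = |6| = 6 (distance from z₀ to the singularity z = 3).

c_0 = 1/36, c_1 = 1/108, c_2 = 1/432, c_3 = 1/1944; R = 6.


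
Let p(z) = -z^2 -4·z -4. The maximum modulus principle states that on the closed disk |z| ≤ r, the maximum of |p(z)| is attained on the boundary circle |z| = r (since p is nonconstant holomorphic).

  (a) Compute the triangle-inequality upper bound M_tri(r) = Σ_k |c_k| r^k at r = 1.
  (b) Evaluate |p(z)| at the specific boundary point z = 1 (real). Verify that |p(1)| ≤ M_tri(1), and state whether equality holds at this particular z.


Coefficients: c_0 = -4, c_1 = -4, c_2 = -1. Radius r = 1.
Part (a). Triangle bound: M_tri(r) = Σ_k |c_k| r^k
  = |-4|·1^0 + |-4|·1^1 + |-1|·1^2
  = 4 + 4 + 1 = 9.
This bounds M(r) := max_{|z|=r} |p(z)| from above; equality holds iff all terms c_k z^k can be made to align in phase at a single z on |z|=r.
Part (b). At z = 1 (real, on the circle |z| = r):
  p(1) = (-4)·1^0 + (-4)·1^1 + (-1)·1^2 = -9.
  |p(1)| = 9.
Since all nonzero coefficients share the same sign, |p(1)| = 9 = M_tri(1); the triangle bound is attained at z = 1, so in fact M(r) = 9.

M_tri(1) = 9; |p(1)| = 9; equality at z=1: yes.


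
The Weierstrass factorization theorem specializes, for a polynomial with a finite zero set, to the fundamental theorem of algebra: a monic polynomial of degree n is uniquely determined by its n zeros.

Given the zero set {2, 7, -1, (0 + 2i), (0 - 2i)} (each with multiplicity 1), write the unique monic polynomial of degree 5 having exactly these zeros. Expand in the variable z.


The polynomial is p(z) = ∏_{α ∈ S} (z − α), where S = {2, 7, -1, (0 + 2i), (0 - 2i)}.
Expanding the product yields: p(z) = z^5 -8·z^4 + 9·z^3 -18·z^2 + 20·z + 56.
Note conjugate pairs combine to real quadratics: (z − (0+2i))(z − (0−2i)) = z² + 4.
The resulting polynomial has degree 5 and real coefficients as required.

p(z) = z^5 -8·z^4 + 9·z^3 -18·z^2 + 20·z + 56.


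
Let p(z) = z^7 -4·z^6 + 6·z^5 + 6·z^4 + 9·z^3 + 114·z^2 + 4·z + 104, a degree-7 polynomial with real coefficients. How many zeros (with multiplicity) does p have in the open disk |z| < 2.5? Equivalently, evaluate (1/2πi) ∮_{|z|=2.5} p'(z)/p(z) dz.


The zeros of p are: (0 + 1i), (0 - 1i), (3 + 2i), (3 - 2i), (0 + 2i), (0 - 2i), -2.
Their magnitudes are: 1, 1, 3.606, 3.606, 2, 2, 2.
Zeros with |z| < R = 2.5: (0 + 1i), (0 - 1i), (0 + 2i), (0 - 2i), -2.
Count = 5.
By the argument principle, (1/2πi) ∮_{|z|=R} p'(z)/p(z) dz equals exactly this count.

Number of zeros inside |z| < 2.5: 5.


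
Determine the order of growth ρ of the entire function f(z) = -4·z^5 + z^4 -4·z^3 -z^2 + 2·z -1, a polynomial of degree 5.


|f(z)| ≤ Σ|c_k|·r^k = O(r^5) as r → ∞. Polynomial growth is O(e^{r^ε}) for every ε > 0 (since r^5/e^{r^ε} → 0), so ρ ≤ ε for all ε > 0, i.e. ρ = 0. Every nonconstant polynomial has order 0.
Therefore ρ = 0.

Order ρ = 0.


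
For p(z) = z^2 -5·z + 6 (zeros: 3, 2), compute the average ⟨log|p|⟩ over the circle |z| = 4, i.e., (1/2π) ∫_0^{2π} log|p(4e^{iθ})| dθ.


Zeros: 2, 3; r = 4.
Inside |z| < r: 2, 3. Outside (|z| ≥ r): ∅.
p(0) = 6, so log|p(0)| = log(6) = 1.7918.
Apply Jensen: I(r) = log|p(0)| + Σ_k log(r/|z_k|), summed over zeros inside |z| < r.
  log(r/|z_k|) for z_k = 3: log(4/3) = 0.2877
  log(r/|z_k|) for z_k = 2: log(4/2) = 0.6931
Sum over inside zeros: 0.9808.
I(r) = log|p(0)| + (inside sum) = 1.7918 + 0.9808 = 2.7726.
Closed form (all zeros inside, monic): I(r) = n·log(r) = 2·log(4) = 2.7726. ✓

I(r) ≈ 2.7726.


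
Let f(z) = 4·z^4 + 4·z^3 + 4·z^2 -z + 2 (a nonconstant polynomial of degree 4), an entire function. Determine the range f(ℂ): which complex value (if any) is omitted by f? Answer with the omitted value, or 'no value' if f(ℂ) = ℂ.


Little Picard bounds the complement of f(ℂ) to at most one point.
For every w ∈ ℂ, the equation p(z) − w = 0 is a nonconstant polynomial in z and hence has at least one root by the fundamental theorem of algebra. So p is surjective onto ℂ, omitting no value.

Omitted value: no value.


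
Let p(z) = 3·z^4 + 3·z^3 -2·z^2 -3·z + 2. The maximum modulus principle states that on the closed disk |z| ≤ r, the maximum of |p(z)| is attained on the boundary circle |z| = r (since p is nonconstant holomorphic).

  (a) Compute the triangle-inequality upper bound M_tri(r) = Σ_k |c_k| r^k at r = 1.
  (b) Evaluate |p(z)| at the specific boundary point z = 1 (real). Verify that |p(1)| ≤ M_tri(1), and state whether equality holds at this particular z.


Coefficients: c_0 = 2, c_1 = -3, c_2 = -2, c_3 = 3, c_4 = 3. Radius r = 1.
Part (a). Triangle bound: M_tri(r) = Σ_k |c_k| r^k
  = |2|·1^0 + |-3|·1^1 + |-2|·1^2 + |3|·1^3 + |3|·1^4
  = 2 + 3 + 2 + 3 + 3 = 13.
This bounds M(r) := max_{|z|=r} |p(z)| from above; equality holds iff all terms c_k z^k can be made to align in phase at a single z on |z|=r.
Part (b). At z = 1 (real, on the circle |z| = r):
  p(1) = (2)·1^0 + (-3)·1^1 + (-2)·1^2 + (3)·1^3 + (3)·1^4 = 3.
  |p(1)| = 3.
Check: |p(1)| = 3 ≤ 13 = M_tri(1). ✓ Equality does not hold at z = 1 (the coefficients have mixed signs, so the terms do not all align in phase there).

M_tri(1) = 13; |p(1)| = 3; equality at z=1: no.


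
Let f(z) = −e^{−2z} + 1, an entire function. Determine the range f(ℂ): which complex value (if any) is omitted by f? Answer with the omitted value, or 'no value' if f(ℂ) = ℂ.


Little Picard bounds the complement of f(ℂ) to at most one point.
e^{−2z} is never zero on ℂ, so -1·e^{−2z} takes every value in ℂ ∖ {0}. Adding 1 shifts the range to ℂ ∖ {1}. Thus f omits exactly the value 1.

Omitted value: 1.


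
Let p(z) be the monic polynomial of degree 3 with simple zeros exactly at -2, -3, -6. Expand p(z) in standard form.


The polynomial is p(z) = ∏_{α ∈ S} (z − α), where S = {-2, -3, -6}.
Expanding the product yields: p(z) = z^3 + 11·z^2 + 36·z + 36.
The resulting polynomial has degree 3 and real coefficients as required.

p(z) = z^3 + 11·z^2 + 36·z + 36.


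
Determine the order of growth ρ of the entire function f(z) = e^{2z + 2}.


|e^{2z + 2}| = e^{Re(2·z) + 2} ≤ e^{2|z|^1 + 2} = e^{2r^1 + 2} on |z| = r, so ρ ≤ 1. Choosing z on |z|=r so that 2·z is real positive (always possible by picking arg z appropriately) gives |f(z)| = e^{2r^1 + 2}, matching the bound. The additive constant 2 does not affect log log M(r) ~ 1·log r. Hence ρ = 1.
Therefore ρ = 1.

Order ρ = 1.


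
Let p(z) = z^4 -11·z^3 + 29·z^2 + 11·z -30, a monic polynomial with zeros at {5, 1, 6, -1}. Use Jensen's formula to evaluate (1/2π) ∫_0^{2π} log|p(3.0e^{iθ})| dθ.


Zeros: -1, 1, 5, 6; r = 3.0.
Inside |z| < r: -1, 1. Outside (|z| ≥ r): 5, 6.
p(0) = -30, so log|p(0)| = log(30) = 3.4012.
Apply Jensen: I(r) = log|p(0)| + Σ_k log(r/|z_k|), summed over zeros inside |z| < r.
  log(r/|z_k|) for z_k = 1: log(3.0/1) = 1.0986
  log(r/|z_k|) for z_k = -1: log(3.0/1) = 1.0986
  Outside zeros (5, 6) contribute nothing to the Jensen sum.
Sum over inside zeros: 2.1972.
I(r) = log|p(0)| + (inside sum) = 3.4012 + 2.1972 = 5.5984.
Note: since some zeros are outside |z| ≤ r, the simplified n·log(r) form does NOT apply — only the inside zeros contribute.

I(r) ≈ 5.5984.


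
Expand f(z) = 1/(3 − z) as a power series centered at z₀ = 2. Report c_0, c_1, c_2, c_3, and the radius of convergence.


Let w = z − z₀, so z = z₀ + w.
Then 3 − z = 3 − (z₀ + w) = (3 − z₀) − w = 1 − w.
f(z) = 1/(1 − w) = (1/(1)) · 1/(1 − w/(1)) = Σ_{n≥0} w^n / (1)^(n+1).
So c_n = 1/(1)^(n+1):
  c_0 = 1/(1)^1 = 1.
  c_1 = 1/(1)^2 = 1.
  c_2 = 1/(1)^3 = 1.
  c_3 = 1/(1)^4 = 1.
The series is valid for |w/d| < 1, i.e. |z − z₀| < |d|.
Radius of convergence: R = |3 − z₀| = |1| = 1 (distance from z₀ to the singularity z = 3).

c_0 = 1, c_1 = 1, c_2 = 1, c_3 = 1; R = 1.


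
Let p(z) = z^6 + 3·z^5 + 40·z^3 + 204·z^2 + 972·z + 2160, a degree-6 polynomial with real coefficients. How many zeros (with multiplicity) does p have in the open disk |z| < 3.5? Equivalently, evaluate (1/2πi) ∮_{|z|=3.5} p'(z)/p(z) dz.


The zeros of p are: -3, (-1 + 3i), (-1 - 3i), (3 + 3i), (3 - 3i), -4.
Their magnitudes are: 3, 3.162, 3.162, 4.243, 4.243, 4.
Zeros with |z| < R = 3.5: -3, (-1 + 3i), (-1 - 3i).
Count = 3.
By the argument principle, (1/2πi) ∮_{|z|=R} p'(z)/p(z) dz equals exactly this count.

Number of zeros inside |z| < 3.5: 3.


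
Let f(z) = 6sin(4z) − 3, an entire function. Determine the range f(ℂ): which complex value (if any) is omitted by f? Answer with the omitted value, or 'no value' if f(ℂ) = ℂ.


Little Picard bounds the complement of f(ℂ) to at most one point.
sin is entire and surjective onto ℂ: for every w ∈ ℂ, sin(ζ) = w has a solution ζ ∈ ℂ (e.g., via the complex inverse arcsin). With ζ = 4z this gives z = ζ/(4). Then 6·sin(4z) takes every value in 6·ℂ = ℂ, and adding -3 is a bijection of ℂ. So f is surjective and omits no value. (Note: only on the real line is sin bounded by [−1, 1].)

Omitted value: no value.


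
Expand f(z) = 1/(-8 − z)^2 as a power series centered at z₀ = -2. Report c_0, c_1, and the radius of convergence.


Let w = z − z₀, so z = z₀ + w.
Then -8 − z = -8 − (z₀ + w) = (-8 − z₀) − w = -6 − w.
f(z) = 1/(-6 − w)^2 = (1/(-6)^2) · (1 − w/(-6))^{−2}.
By the binomial series (1−u)^{−2} = Σ_{n≥0} C(n+1, 1) u^n for |u|<1, with u = w/(-6):
  c_n = C(n+1, 1) / (-6)^(n+2).
  c_0 = 1/(-6)^2 = 1/36.
  c_1 = 2/(-6)^3 = -1/108.
The series is valid for |w/d| < 1, i.e. |z − z₀| < |d|.
Radius of convergence: R = |-8 − z₀| = |-6| = 6 (distance from z₀ to the singularity z = -8).

c_0 = 1/36, c_1 = -1/108; R = 6.


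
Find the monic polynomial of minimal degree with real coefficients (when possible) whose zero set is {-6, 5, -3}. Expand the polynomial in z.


The polynomial is p(z) = ∏_{α ∈ S} (z − α), where S = {-6, 5, -3}.
Expanding the product yields: p(z) = z^3 + 4·z^2 -27·z -90.
The resulting polynomial has degree 3 and real coefficients as required.

p(z) = z^3 + 4·z^2 -27·z -90.


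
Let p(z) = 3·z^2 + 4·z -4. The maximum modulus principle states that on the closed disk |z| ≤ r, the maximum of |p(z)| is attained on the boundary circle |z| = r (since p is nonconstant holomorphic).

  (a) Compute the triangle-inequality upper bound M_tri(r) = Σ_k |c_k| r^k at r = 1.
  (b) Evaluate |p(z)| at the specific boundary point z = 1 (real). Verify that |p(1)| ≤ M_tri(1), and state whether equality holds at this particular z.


Coefficients: c_0 = -4, c_1 = 4, c_2 = 3. Radius r = 1.
Part (a). Triangle bound: M_tri(r) = Σ_k |c_k| r^k
  = |-4|·1^0 + |4|·1^1 + |3|·1^2
  = 4 + 4 + 3 = 11.
This bounds M(r) := max_{|z|=r} |p(z)| from above; equality holds iff all terms c_k z^k can be made to align in phase at a single z on |z|=r.
Part (b). At z = 1 (real, on the circle |z| = r):
  p(1) = (-4)·1^0 + (4)·1^1 + (3)·1^2 = 3.
  |p(1)| = 3.
Check: |p(1)| = 3 ≤ 11 = M_tri(1). ✓ Equality does not hold at z = 1 (the coefficients have mixed signs, so the terms do not all align in phase there).

M_tri(1) = 11; |p(1)| = 3; equality at z=1: no.


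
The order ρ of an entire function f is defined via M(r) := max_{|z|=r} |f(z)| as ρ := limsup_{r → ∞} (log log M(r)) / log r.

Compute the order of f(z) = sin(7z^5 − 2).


Write sin(w) = (e^{iw} ± e^{−iw})/(2 or 2i), so |sin(w)| ≤ e^{|w|}. With w = 7z^5 − 2, |w| ≤ 7r^5 + 2 on |z|=r, giving M(r) ≤ e^{7r^5 + 2} and ρ ≤ 5. For the lower bound, choose z on |z|=r with 7z^5 purely imaginary of modulus 7r^5; then |sin(7z^5 − 2)| grows like e^{7r^5}/2, so ρ ≥ 5. Hence ρ = 5.
Therefore ρ = 5.

Order ρ = 5.


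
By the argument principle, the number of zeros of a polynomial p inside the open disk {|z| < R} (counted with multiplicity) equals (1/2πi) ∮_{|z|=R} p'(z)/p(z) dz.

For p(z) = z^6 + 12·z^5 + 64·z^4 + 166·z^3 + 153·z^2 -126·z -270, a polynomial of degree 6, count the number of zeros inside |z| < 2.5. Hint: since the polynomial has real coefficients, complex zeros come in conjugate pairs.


The zeros of p are: 1, (-2 + 1i), (-2 - 1i), (-3 + 3i), (-3 - 3i), -3.
Their magnitudes are: 1, 2.236, 2.236, 4.243, 4.243, 3.
Zeros with |z| < R = 2.5: 1, (-2 + 1i), (-2 - 1i).
Count = 3.
By the argument principle, (1/2πi) ∮_{|z|=R} p'(z)/p(z) dz equals exactly this count.

Number of zeros inside |z| < 2.5: 3.


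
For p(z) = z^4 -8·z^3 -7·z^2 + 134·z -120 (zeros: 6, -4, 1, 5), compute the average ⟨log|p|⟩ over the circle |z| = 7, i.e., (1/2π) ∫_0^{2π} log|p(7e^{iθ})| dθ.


Zeros: -4, 1, 5, 6; r = 7.
Inside |z| < r: -4, 1, 5, 6. Outside (|z| ≥ r): ∅.
p(0) = -120, so log|p(0)| = log(120) = 4.7875.
Apply Jensen: I(r) = log|p(0)| + Σ_k log(r/|z_k|), summed over zeros inside |z| < r.
  log(r/|z_k|) for z_k = 6: log(7/6) = 0.1542
  log(r/|z_k|) for z_k = -4: log(7/4) = 0.5596
  log(r/|z_k|) for z_k = 1: log(7/1) = 1.9459
  log(r/|z_k|) for z_k = 5: log(7/5) = 0.3365
Sum over inside zeros: 2.9961.
I(r) = log|p(0)| + (inside sum) = 4.7875 + 2.9961 = 7.7836.
Closed form (all zeros inside, monic): I(r) = n·log(r) = 4·log(7) = 7.7836. ✓

I(r) ≈ 7.7836.


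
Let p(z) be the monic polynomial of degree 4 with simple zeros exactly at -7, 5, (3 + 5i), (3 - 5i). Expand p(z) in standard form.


The polynomial is p(z) = ∏_{α ∈ S} (z − α), where S = {-7, 5, (3 + 5i), (3 - 5i)}.
Expanding the product yields: p(z) = z^4 -4·z^3 -13·z^2 + 278·z -1190.
Note conjugate pairs combine to real quadratics: (z − (3+5i))(z − (3−5i)) = z² − 6z + 34.
The resulting polynomial has degree 4 and real coefficients as required.

p(z) = z^4 -4·z^3 -13·z^2 + 278·z -1190.


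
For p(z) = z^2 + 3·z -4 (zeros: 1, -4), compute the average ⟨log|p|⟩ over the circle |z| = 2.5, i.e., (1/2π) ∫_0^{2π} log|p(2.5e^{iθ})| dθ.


Zeros: -4, 1; r = 2.5.
Inside |z| < r: 1. Outside (|z| ≥ r): -4.
p(0) = -4, so log|p(0)| = log(4) = 1.3863.
Apply Jensen: I(r) = log|p(0)| + Σ_k log(r/|z_k|), summed over zeros inside |z| < r.
  log(r/|z_k|) for z_k = 1: log(2.5/1) = 0.9163
  Outside zeros (-4) contribute nothing to the Jensen sum.
Sum over inside zeros: 0.9163.
I(r) = log|p(0)| + (inside sum) = 1.3863 + 0.9163 = 2.3026.
Note: since some zeros are outside |z| ≤ r, the simplified n·log(r) form does NOT apply — only the inside zeros contribute.

I(r) ≈ 2.3026.


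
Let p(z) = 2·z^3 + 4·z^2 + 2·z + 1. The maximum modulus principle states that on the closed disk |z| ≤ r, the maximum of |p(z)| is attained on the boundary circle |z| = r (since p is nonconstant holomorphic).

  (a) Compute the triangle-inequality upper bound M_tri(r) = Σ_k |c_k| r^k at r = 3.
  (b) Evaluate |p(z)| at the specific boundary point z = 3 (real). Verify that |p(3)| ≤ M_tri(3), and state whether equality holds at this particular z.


Coefficients: c_0 = 1, c_1 = 2, c_2 = 4, c_3 = 2. Radius r = 3.
Part (a). Triangle bound: M_tri(r) = Σ_k |c_k| r^k
  = |1|·3^0 + |2|·3^1 + |4|·3^2 + |2|·3^3
  = 1 + 6 + 36 + 54 = 97.
This bounds M(r) := max_{|z|=r} |p(z)| from above; equality holds iff all terms c_k z^k can be made to align in phase at a single z on |z|=r.
Part (b). At z = 3 (real, on the circle |z| = r):
  p(3) = (1)·3^0 + (2)·3^1 + (4)·3^2 + (2)·3^3 = 97.
  |p(3)| = 97.
Since all nonzero coefficients share the same sign, |p(3)| = 97 = M_tri(3); the triangle bound is attained at z = 3, so in fact M(r) = 97.

M_tri(3) = 97; |p(3)| = 97; equality at z=3: yes.


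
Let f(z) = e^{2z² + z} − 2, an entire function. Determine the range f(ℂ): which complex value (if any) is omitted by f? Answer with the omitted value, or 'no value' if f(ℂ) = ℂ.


Little Picard bounds the complement of f(ℂ) to at most one point.
The exponent g(z) = 2z² + z is a nonconstant polynomial, hence surjective onto ℂ. So e^{g(z)} takes every value in {e^w : w ∈ ℂ} = ℂ ∖ {0}. Adding -2 shifts the range to ℂ ∖ {-2}. f omits exactly -2.

Omitted value: -2.


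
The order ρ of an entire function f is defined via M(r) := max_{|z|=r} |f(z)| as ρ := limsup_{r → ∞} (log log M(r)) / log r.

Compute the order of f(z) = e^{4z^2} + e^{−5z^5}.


Each summand is entire of order 2 and 5 respectively (as in the single-exponential case). The order of a sum is at most the max of the orders, so ρ ≤ 5. For the lower bound: on |z|=r choose arg z so that -5z^5 is real positive; then |e^{-5z^5}| = e^{5r^5} while |e^{4z^2}| ≤ e^{4r^2} = o(e^{5r^5}). So |f| ≥ e^{5r^5}(1 − o(1)) and ρ ≥ 5. Hence ρ = max(2, 5) = 5.
Therefore ρ = 5.

Order ρ = 5.
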